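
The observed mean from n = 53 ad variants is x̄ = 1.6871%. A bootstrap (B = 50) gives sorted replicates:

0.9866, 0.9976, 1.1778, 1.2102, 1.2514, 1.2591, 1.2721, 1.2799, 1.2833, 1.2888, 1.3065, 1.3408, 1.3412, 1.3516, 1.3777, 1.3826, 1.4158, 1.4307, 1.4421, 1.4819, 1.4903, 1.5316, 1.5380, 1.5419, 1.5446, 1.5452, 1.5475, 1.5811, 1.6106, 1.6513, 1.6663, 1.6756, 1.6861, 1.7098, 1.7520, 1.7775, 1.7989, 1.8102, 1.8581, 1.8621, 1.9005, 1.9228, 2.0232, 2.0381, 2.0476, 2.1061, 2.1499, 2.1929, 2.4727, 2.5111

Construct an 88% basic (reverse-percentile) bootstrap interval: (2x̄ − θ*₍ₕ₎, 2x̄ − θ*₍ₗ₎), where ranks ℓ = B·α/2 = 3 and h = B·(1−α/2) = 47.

Percentile endpoints at ranks 3 and 47: θ*₍3₎ = 1.1778, θ*₍47₎ = 2.1499.
Basic interval reflects these around x̄:
  lower = 2 × 1.6871 − 2.1499 = 1.2243
  upper = 2 × 1.6871 − 1.1778 = 2.1964

(1.2243, 2.1964)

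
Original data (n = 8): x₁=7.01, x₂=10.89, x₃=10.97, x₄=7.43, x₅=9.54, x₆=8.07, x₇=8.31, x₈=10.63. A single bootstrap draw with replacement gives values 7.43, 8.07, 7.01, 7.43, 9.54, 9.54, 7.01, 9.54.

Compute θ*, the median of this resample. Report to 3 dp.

θ* = 7.750

Sorted: 7.01, 7.01, 7.43, 7.43, 8.07, 9.54, 9.54, 9.54
Median = average of the two middle values = 7.750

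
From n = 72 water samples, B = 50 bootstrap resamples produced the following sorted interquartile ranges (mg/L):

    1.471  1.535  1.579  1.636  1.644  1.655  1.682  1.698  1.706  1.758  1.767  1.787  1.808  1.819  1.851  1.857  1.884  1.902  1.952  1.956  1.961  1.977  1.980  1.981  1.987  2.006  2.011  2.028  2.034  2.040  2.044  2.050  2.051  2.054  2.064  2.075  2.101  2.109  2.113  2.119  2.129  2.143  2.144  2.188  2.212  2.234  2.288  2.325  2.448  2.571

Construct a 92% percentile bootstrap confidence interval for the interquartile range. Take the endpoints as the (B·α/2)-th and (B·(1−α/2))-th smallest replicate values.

α = 0.08; lower rank = 50 × 0.040 = 2; upper rank = 50 × 0.960 = 48.
The 2nd smallest replicate is 1.535; the 48th is 2.325.

(1.535, 2.325)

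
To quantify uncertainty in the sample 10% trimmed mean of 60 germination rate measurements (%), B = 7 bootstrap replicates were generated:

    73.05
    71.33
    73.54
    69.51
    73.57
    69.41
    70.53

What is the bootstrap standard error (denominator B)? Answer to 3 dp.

SE* = 1.695

Bootstrap SE is the standard deviation of the 7 replicate 10% trimmed means.
Mean of replicates: (73.05 + 71.33 + 73.54 + 69.51 + 73.57 + 69.41 + 70.53) / 7 = 500.9400 / 7 = 71.5629
Sum of squared deviations: (+1.4871)² + (−0.2329)² + (+1.9771)² + (−2.0529)² + (+2.0071)² + (−2.1529)² + (−1.0329)² = 20.1193
Variance = 20.1193 / 7 = 2.8742
SE* = √2.8742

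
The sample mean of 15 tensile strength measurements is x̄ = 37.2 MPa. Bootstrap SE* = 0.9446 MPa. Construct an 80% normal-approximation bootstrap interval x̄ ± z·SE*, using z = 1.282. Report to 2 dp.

Margin = 1.282 × 0.9446 = 1.211
Interval: 37.2 ± 1.211

(35.99, 38.41)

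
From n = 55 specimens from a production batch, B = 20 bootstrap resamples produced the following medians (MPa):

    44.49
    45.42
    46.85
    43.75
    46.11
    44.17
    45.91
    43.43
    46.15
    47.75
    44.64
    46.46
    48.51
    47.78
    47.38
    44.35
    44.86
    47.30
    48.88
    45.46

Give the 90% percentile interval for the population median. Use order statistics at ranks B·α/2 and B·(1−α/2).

(43.43, 48.51)

Sorted replicates: 43.43, 43.75, 44.17, 44.35, 44.49, 44.64, 44.86, 45.42, 45.46, 45.91, 46.11, 46.15, 46.46, 46.85, 47.30, 47.38, 47.75, 47.78, 48.51, 48.88
α = 0.10; lower rank = 20 × 0.050 = 1; upper rank = 20 × 0.950 = 19.
The 1st smallest replicate is 43.43; the 19th is 48.51.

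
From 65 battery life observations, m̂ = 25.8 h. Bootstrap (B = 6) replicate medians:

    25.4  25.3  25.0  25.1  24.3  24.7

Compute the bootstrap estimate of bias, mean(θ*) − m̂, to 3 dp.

bias = −0.833

mean(θ*) = (25.4 + 25.3 + 25.0 + 25.1 + 24.3 + 24.7) / 6 = 24.9667
bias = 24.9667 − 25.8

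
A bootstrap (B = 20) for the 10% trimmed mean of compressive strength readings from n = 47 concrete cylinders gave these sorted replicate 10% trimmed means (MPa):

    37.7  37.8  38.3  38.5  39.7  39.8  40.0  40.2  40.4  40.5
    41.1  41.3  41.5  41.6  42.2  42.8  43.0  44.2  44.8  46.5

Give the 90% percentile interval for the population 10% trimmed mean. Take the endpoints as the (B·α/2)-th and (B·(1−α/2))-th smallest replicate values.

(37.7, 44.8)

α = 0.10; lower rank = 20 × 0.050 = 1; upper rank = 20 × 0.950 = 19.
The 1st smallest replicate is 37.7; the 19th is 44.8.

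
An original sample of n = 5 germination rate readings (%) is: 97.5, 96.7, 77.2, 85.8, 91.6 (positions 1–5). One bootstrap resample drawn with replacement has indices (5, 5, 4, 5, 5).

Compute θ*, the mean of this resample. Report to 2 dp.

θ* = 90.44

Resample values: 91.6, 91.6, 85.8, 91.6, 91.6.
Mean = (91.6 + 91.6 + 85.8 + 91.6 + 91.6) / 5 = 452.20 / 5 = 90.44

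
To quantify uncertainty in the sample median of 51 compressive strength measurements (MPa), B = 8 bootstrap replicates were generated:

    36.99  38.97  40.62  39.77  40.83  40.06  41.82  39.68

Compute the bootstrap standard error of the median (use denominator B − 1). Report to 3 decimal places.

Bootstrap SE is the standard deviation of the 8 replicate medians.
Mean of replicates: (36.99 + 38.97 + 40.62 + 39.77 + 40.83 + 40.06 + 41.82 + 39.68) / 8 = 318.7400 / 8 = 39.8425
Sum of squared deviations: (−2.8525)² + (−0.8725)² + (+0.7775)² + (−0.0725)² + (+0.9875)² + (+0.2175)² + (+1.9775)² + (−0.1625)² = 14.4671
Variance = 14.4671 / 7 = 2.0667
SE* = √2.0667

SE* = 1.438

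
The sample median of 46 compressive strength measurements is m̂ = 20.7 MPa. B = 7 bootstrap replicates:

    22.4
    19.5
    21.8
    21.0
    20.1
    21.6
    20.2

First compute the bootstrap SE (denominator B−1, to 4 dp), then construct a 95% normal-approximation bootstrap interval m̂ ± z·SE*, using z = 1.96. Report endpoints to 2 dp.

Mean of replicates = 20.9429; sum of squared deviations = 6.6371; SE* = √(6.6371/6) = 1.0518
Margin = 1.96 × 1.0518 = 2.062
Interval: 20.7 ± 2.062

(18.64, 22.76)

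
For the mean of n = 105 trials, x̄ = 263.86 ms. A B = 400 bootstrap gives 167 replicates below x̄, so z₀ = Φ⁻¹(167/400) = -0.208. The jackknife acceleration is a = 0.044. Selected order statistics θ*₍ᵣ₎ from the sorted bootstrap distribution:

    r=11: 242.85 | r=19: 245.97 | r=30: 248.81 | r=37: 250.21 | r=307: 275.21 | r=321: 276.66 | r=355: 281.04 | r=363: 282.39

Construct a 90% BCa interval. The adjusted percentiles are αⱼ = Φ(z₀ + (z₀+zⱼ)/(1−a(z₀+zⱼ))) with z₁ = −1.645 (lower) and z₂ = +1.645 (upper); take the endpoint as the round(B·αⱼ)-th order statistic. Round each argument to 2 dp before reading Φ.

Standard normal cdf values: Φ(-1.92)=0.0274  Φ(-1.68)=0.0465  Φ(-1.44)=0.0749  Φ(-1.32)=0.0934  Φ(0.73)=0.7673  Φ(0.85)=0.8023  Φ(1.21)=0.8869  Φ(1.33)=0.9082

(242.85, 282.39)

Lower: z₀ + z₁ = -0.208 + (-1.645) = -1.853; 1 − a(z₀+z₁) = 1 − (0.044)(-1.853) = 1.0815; argument = -0.208 + (-1.853)/1.0815 = -1.9213 → -1.92.
α₁ = Φ(-1.92) = 0.0274; rank = round(400 × 0.0274) = 11; θ*₍11₎ = 242.85.
Upper: z₀ + z₂ = 1.437; 1 − a(z₀+z₂) = 0.9368; argument = 1.3260 → 1.33; α₂ = 0.9082; rank = 363; θ*₍363₎ = 282.39.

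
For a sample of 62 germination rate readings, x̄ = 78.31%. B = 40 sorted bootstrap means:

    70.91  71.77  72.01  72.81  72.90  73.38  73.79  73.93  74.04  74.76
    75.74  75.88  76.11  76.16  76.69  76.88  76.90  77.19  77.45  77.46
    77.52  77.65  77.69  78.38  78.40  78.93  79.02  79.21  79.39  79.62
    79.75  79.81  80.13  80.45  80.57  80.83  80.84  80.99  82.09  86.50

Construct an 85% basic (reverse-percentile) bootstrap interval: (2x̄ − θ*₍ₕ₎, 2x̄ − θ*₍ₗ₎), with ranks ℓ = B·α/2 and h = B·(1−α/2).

(75.78, 84.61)

Percentile endpoints at ranks 3 and 37: θ*₍3₎ = 72.01, θ*₍37₎ = 80.84.
Basic interval reflects these around x̄:
  lower = 2 × 78.31 − 80.84 = 75.78
  upper = 2 × 78.31 − 72.01 = 84.61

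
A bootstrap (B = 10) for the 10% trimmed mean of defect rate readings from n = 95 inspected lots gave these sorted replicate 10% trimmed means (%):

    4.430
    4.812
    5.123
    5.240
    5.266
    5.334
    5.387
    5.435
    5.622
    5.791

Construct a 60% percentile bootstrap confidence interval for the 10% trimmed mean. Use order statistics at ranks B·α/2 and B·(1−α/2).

(4.812, 5.435)

α = 0.40; lower rank = 10 × 0.200 = 2; upper rank = 10 × 0.800 = 8.
The 2nd smallest replicate is 4.812; the 8th is 5.435.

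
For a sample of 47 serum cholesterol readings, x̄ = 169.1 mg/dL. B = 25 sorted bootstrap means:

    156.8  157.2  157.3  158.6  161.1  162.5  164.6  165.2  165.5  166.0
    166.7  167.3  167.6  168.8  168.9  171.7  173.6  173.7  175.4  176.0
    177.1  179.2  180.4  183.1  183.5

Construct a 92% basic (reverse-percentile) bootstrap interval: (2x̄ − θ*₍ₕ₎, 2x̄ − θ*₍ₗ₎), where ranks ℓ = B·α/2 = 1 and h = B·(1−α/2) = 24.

(155.1, 181.4)

Percentile endpoints at ranks 1 and 24: θ*₍1₎ = 156.8, θ*₍24₎ = 183.1.
Basic interval reflects these around x̄:
  lower = 2 × 169.1 − 183.1 = 155.1
  upper = 2 × 169.1 − 156.8 = 181.4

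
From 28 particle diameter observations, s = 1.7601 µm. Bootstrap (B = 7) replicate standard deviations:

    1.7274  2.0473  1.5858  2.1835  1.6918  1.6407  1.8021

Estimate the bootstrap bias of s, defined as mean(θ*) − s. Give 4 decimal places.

mean(θ*) = (1.7274 + 2.0473 + 1.5858 + 2.1835 + 1.6918 + 1.6407 + 1.8021) / 7 = 1.81123
bias = 1.81123 − 1.7601

bias = +0.0511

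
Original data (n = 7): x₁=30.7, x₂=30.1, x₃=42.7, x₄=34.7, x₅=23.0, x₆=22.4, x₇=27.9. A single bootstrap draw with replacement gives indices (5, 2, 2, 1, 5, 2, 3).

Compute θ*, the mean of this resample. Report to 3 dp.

θ* = 29.957

Resample values: 23.0, 30.1, 30.1, 30.7, 23.0, 30.1, 42.7.
Mean = (23.0 + 30.1 + 30.1 + 30.7 + 23.0 + 30.1 + 42.7) / 7 = 209.70 / 7 = 29.957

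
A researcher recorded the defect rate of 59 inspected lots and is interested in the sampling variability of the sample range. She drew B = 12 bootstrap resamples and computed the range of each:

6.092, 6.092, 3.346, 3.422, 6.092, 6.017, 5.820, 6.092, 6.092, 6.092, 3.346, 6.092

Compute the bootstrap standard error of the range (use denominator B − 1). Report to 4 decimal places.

SE* = 1.2157

Bootstrap SE is the standard deviation of the 12 replicate ranges.
Mean of replicates: (6.092 + 6.092 + 3.346 + 3.422 + 6.092 + 6.017 + 5.820 + 6.092 + 6.092 + 6.092 + 3.346 + 6.092) / 12 = 64.59500 / 12 = 5.38292
Sum of squared deviations: (+0.70908)² + (+0.70908)² + (−2.03692)² + (−1.96092)² + (+0.70908)² + (+0.63408)² + (+0.43708)² + (+0.70908)² + (+0.70908)² + (+0.70908)² + (−2.03692)² + (+0.70908)² = 16.25595
Variance = 16.25595 / 11 = 1.47781
SE* = √1.47781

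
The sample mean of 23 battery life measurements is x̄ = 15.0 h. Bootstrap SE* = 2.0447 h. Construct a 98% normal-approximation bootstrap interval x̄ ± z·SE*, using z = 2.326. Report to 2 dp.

Margin = 2.326 × 2.0447 = 4.756
Interval: 15.0 ± 4.756

(10.24, 19.76)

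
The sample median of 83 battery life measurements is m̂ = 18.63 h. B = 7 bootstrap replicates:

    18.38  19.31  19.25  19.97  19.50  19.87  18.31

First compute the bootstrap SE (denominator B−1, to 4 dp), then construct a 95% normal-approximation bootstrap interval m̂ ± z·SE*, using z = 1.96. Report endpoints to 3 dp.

(17.338, 19.922)

Mean of replicates = 19.2271; sum of squared deviations = 2.6057; SE* = √(2.6057/6) = 0.6590
Margin = 1.96 × 0.6590 = 1.2916
Interval: 18.63 ± 1.2916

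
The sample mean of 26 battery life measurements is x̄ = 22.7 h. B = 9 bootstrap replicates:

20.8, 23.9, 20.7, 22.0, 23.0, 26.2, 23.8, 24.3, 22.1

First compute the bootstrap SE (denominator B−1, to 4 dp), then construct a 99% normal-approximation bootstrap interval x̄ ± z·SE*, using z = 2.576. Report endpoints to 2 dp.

Mean of replicates = 22.9778; sum of squared deviations = 25.3156; SE* = √(25.3156/8) = 1.7789
Margin = 2.576 × 1.7789 = 4.582
Interval: 22.7 ± 4.582

(18.12, 27.28)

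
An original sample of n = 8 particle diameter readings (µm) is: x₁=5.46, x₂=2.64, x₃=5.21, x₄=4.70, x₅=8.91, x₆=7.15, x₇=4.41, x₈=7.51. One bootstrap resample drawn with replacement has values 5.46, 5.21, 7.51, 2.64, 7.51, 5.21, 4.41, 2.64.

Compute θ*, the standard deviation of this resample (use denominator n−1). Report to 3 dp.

θ* = 1.865

Mean = 5.0738; sum of squared deviations = 24.3438
s² = 24.3438 / 7 = 3.4777
s = √3.4777 = 1.865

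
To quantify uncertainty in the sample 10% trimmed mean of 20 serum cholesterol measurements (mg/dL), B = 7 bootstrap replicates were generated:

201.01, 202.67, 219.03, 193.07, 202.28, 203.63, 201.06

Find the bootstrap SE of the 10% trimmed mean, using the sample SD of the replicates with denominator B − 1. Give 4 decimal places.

Bootstrap SE is the standard deviation of the 7 replicate 10% trimmed means.
Mean of replicates: (201.01 + 202.67 + 219.03 + 193.07 + 202.28 + 203.63 + 201.06) / 7 = 1422.75000 / 7 = 203.25000
Sum of squared deviations: (−2.24000)² + (−0.58000)² + (+15.78000)² + (−10.18000)² + (−0.97000)² + (+0.38000)² + (−2.19000)² = 363.87620
Variance = 363.87620 / 6 = 60.64603
SE* = √60.64603

SE* = 7.7876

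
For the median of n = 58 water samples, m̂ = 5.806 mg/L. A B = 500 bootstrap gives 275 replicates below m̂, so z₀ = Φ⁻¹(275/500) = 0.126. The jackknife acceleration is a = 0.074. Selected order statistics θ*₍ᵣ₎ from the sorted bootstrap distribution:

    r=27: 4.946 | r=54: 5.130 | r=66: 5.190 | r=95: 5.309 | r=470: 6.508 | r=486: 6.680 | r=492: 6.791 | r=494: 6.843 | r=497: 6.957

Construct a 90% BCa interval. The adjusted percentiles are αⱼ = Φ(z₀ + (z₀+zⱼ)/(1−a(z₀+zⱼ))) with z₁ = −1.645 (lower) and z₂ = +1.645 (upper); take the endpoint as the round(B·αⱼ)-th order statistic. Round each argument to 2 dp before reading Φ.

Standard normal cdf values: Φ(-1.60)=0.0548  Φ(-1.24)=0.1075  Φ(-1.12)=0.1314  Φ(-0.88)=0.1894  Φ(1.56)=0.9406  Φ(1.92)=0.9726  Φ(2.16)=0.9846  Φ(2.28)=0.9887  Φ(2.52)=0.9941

Lower: z₀ + z₁ = 0.126 + (-1.645) = -1.519; 1 − a(z₀+z₁) = 1 − (0.074)(-1.519) = 1.1124; argument = 0.126 + (-1.519)/1.1124 = -1.2395 → -1.24.
α₁ = Φ(-1.24) = 0.1075; rank = round(500 × 0.1075) = 54; θ*₍54₎ = 5.130.
Upper: z₀ + z₂ = 1.771; 1 − a(z₀+z₂) = 0.8689; argument = 2.1641 → 2.16; α₂ = 0.9846; rank = 492; θ*₍492₎ = 6.791.

(5.130, 6.791)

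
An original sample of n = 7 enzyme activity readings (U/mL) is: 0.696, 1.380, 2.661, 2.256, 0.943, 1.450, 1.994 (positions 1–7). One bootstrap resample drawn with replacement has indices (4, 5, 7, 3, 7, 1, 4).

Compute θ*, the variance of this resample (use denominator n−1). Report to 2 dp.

θ* = 0.53

Resample values: 2.256, 0.943, 1.994, 2.661, 1.994, 0.696, 2.256.
Mean = 1.8286; sum of squared deviations = 3.1800
s² = 3.1800 / 6 = 0.5300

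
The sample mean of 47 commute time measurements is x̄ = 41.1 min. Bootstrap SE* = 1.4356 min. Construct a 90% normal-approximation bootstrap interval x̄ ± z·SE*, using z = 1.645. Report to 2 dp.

(38.74, 43.46)

Margin = 1.645 × 1.4356 = 2.362
Interval: 41.1 ± 2.362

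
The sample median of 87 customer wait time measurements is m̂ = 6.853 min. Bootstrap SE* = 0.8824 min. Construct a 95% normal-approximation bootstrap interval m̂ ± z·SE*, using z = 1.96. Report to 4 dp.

Margin = 1.96 × 0.8824 = 1.72950
Interval: 6.853 ± 1.72950

(5.1235, 8.5825)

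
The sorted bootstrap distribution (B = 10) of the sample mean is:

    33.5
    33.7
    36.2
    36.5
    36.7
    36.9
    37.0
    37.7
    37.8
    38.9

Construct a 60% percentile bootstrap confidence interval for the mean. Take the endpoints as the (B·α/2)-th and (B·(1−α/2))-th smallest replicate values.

(33.7, 37.7)

α = 0.40; lower rank = 10 × 0.200 = 2; upper rank = 10 × 0.800 = 8.
The 2nd smallest replicate is 33.7; the 8th is 37.7.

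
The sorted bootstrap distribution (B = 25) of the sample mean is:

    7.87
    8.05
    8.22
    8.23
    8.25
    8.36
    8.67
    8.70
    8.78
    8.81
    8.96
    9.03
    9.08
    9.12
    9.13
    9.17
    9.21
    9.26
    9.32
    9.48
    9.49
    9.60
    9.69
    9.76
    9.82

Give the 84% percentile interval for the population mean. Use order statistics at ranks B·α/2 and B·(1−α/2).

α = 0.16; lower rank = 25 × 0.080 = 2; upper rank = 25 × 0.920 = 23.
The 2nd smallest replicate is 8.05; the 23rd is 9.69.

(8.05, 9.69)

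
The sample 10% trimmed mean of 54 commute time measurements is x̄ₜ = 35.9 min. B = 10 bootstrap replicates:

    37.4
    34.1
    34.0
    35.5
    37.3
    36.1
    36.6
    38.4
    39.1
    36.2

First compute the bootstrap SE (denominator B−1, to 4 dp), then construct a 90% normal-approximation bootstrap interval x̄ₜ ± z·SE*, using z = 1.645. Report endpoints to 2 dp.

(33.15, 38.65)

Mean of replicates = 36.4700; sum of squared deviations = 25.0810; SE* = √(25.0810/9) = 1.6694
Margin = 1.645 × 1.6694 = 2.746
Interval: 35.9 ± 2.746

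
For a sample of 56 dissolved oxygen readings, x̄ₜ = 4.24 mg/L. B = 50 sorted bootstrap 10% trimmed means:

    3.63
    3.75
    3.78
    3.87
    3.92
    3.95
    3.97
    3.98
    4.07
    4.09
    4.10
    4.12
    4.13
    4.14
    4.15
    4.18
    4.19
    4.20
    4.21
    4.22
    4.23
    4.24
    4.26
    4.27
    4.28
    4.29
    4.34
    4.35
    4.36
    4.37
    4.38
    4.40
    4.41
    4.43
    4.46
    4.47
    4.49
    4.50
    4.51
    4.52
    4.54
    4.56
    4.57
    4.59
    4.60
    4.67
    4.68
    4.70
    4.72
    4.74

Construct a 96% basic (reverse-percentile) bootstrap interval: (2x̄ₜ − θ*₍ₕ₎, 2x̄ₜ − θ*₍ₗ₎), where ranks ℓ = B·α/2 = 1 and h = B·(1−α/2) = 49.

Percentile endpoints at ranks 1 and 49: θ*₍1₎ = 3.63, θ*₍49₎ = 4.72.
Basic interval reflects these around x̄ₜ:
  lower = 2 × 4.24 − 4.72 = 3.76
  upper = 2 × 4.24 − 3.63 = 4.85

(3.76, 4.85)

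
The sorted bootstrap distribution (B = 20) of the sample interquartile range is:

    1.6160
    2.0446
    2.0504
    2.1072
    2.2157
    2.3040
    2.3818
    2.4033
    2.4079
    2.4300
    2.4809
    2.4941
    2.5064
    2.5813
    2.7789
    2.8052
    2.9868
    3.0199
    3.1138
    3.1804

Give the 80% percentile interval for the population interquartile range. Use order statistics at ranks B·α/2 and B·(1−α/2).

α = 0.20; lower rank = 20 × 0.100 = 2; upper rank = 20 × 0.900 = 18.
The 2nd smallest replicate is 2.0446; the 18th is 3.0199.

(2.0446, 3.0199)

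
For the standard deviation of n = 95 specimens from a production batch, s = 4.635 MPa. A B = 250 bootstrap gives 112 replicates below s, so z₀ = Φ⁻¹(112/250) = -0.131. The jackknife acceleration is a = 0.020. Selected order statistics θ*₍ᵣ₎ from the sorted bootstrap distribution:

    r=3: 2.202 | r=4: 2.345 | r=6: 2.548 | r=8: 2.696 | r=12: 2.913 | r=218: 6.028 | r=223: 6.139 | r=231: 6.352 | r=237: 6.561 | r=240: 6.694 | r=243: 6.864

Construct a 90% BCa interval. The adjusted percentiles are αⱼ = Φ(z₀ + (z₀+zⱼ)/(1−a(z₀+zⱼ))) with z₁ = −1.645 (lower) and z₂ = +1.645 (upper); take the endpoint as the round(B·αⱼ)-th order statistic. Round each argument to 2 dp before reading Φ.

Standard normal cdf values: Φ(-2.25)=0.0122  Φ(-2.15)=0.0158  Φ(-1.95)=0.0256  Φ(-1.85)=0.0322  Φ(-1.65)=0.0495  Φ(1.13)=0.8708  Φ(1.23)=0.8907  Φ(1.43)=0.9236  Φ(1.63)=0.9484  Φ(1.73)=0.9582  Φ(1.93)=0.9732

(2.696, 6.352)

Lower: z₀ + z₁ = -0.131 + (-1.645) = -1.776; 1 − a(z₀+z₁) = 1 − (0.020)(-1.776) = 1.0355; argument = -0.131 + (-1.776)/1.0355 = -1.8461 → -1.85.
α₁ = Φ(-1.85) = 0.0322; rank = round(250 × 0.0322) = 8; θ*₍8₎ = 2.696.
Upper: z₀ + z₂ = 1.514; 1 − a(z₀+z₂) = 0.9697; argument = 1.4303 → 1.43; α₂ = 0.9236; rank = 231; θ*₍231₎ = 6.352.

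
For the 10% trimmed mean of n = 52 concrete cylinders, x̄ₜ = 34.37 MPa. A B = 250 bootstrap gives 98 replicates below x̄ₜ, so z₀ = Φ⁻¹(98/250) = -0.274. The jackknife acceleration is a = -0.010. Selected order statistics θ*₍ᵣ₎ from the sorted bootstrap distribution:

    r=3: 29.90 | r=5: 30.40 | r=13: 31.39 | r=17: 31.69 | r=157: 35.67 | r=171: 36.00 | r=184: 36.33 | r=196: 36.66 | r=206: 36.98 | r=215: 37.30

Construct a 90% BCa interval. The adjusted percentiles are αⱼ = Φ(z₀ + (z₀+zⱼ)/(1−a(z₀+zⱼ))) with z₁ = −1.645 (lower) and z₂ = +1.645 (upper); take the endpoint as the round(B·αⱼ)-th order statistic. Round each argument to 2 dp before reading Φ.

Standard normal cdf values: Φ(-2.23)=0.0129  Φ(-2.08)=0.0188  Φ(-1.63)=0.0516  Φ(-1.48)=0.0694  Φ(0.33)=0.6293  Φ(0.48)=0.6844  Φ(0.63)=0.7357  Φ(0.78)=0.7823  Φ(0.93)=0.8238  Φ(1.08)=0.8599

(29.90, 37.30)

Lower: z₀ + z₁ = -0.274 + (-1.645) = -1.919; 1 − a(z₀+z₁) = 1 − (-0.010)(-1.919) = 0.9808; argument = -0.274 + (-1.919)/0.9808 = -2.2305 → -2.23.
α₁ = Φ(-2.23) = 0.0129; rank = round(250 × 0.0129) = 3; θ*₍3₎ = 29.90.
Upper: z₀ + z₂ = 1.371; 1 − a(z₀+z₂) = 1.0137; argument = 1.0785 → 1.08; α₂ = 0.8599; rank = 215; θ*₍215₎ = 37.30.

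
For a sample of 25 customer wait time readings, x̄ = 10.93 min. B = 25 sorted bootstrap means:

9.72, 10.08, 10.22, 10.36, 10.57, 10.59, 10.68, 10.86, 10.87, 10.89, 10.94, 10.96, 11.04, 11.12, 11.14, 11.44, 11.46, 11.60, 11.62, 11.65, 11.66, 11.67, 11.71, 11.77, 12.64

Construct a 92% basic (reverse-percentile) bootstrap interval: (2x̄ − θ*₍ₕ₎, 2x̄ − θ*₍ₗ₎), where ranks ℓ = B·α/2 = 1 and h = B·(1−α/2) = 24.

(10.09, 12.14)

Percentile endpoints at ranks 1 and 24: θ*₍1₎ = 9.72, θ*₍24₎ = 11.77.
Basic interval reflects these around x̄:
  lower = 2 × 10.93 − 11.77 = 10.09
  upper = 2 × 10.93 − 9.72 = 12.14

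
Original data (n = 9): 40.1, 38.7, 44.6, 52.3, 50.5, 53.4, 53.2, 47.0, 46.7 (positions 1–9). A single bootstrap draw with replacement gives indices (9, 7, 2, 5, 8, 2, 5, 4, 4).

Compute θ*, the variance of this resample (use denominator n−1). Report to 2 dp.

Resample values: 46.7, 53.2, 38.7, 50.5, 47.0, 38.7, 50.5, 52.3, 52.3.
Mean = 47.7667; sum of squared deviations = 251.7000
s² = 251.7000 / 8 = 31.4625

θ* = 31.46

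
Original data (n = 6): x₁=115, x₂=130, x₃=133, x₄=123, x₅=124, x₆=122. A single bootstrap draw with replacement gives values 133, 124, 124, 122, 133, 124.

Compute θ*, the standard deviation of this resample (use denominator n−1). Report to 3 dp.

θ* = 4.967

Mean = 126.6667; sum of squared deviations = 123.3333
s² = 123.3333 / 5 = 24.6667
s = √24.6667 = 4.967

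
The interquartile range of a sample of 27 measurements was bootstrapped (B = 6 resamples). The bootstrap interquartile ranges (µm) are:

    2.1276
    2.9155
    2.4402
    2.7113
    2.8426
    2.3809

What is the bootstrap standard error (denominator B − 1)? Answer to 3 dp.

Bootstrap SE is the standard deviation of the 6 replicate interquartile ranges.
Mean of replicates: (2.1276 + 2.9155 + 2.4402 + 2.7113 + 2.8426 + 2.3809) / 6 = 15.41810 / 6 = 2.56968
Sum of squared deviations: (−0.44208)² + (+0.34582)² + (−0.12948)² + (+0.14162)² + (+0.27292)² + (−0.18878)² = 0.46197
Variance = 0.46197 / 5 = 0.09239
SE* = √0.09239

SE* = 0.304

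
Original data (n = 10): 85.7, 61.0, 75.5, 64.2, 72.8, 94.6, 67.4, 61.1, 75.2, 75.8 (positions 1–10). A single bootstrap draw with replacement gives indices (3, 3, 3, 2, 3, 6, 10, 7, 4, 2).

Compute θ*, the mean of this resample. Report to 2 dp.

θ* = 72.60

Resample values: 75.5, 75.5, 75.5, 61.0, 75.5, 94.6, 75.8, 67.4, 64.2, 61.0.
Mean = (75.5 + 75.5 + 75.5 + 61.0 + 75.5 + 94.6 + 75.8 + 67.4 + 64.2 + 61.0) / 10 = 726.00 / 10 = 72.60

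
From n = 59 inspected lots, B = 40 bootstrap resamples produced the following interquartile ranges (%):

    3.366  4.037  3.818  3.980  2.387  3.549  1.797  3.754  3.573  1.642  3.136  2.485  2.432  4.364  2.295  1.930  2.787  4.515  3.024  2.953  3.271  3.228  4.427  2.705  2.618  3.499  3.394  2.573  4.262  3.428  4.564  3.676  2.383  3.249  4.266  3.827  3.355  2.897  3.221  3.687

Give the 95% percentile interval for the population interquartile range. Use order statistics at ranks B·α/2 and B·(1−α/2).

Sorted replicates: 1.642, 1.797, 1.930, 2.295, 2.383, 2.387, 2.432, 2.485, 2.573, 2.618, 2.705, 2.787, 2.897, 2.953, 3.024, 3.136, 3.221, 3.228, 3.249, 3.271, 3.355, 3.366, 3.394, 3.428, 3.499, 3.549, 3.573, 3.676, 3.687, 3.754, 3.818, 3.827, 3.980, 4.037, 4.262, 4.266, 4.364, 4.427, 4.515, 4.564
α = 0.05; lower rank = 40 × 0.025 = 1; upper rank = 40 × 0.975 = 39.
The 1st smallest replicate is 1.642; the 39th is 4.515.

(1.642, 4.515)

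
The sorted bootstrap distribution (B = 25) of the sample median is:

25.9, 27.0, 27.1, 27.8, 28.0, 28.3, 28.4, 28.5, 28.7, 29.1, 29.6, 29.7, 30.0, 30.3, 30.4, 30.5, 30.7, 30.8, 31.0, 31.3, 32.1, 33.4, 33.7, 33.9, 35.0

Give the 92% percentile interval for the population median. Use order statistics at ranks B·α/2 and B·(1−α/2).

(25.9, 33.9)

α = 0.08; lower rank = 25 × 0.040 = 1; upper rank = 25 × 0.960 = 24.
The 1st smallest replicate is 25.9; the 24th is 33.9.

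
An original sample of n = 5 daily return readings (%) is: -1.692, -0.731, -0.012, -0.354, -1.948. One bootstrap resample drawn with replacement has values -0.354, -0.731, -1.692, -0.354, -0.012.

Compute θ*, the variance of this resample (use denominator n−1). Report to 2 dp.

Mean = -0.6286; sum of squared deviations = 1.6723
s² = 1.6723 / 4 = 0.4181

θ* = 0.42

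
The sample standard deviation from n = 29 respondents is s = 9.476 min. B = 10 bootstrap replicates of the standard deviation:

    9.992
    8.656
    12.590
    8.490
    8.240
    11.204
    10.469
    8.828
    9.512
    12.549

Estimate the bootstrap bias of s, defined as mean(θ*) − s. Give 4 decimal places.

bias = +0.5770

mean(θ*) = (9.992 + 8.656 + 12.590 + 8.490 + 8.240 + 11.204 + 10.469 + 8.828 + 9.512 + 12.549) / 10 = 10.05300
bias = 10.05300 − 9.476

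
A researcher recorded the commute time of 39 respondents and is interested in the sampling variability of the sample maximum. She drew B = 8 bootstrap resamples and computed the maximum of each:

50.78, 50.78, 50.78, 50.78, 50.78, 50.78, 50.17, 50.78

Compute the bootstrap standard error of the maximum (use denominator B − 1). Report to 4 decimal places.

SE* = 0.2157

Bootstrap SE is the standard deviation of the 8 replicate maximums.
Mean of replicates: (50.78 + 50.78 + 50.78 + 50.78 + 50.78 + 50.78 + 50.17 + 50.78) / 8 = 405.63000 / 8 = 50.70375
Sum of squared deviations: (+0.07625)² + (+0.07625)² + (+0.07625)² + (+0.07625)² + (+0.07625)² + (+0.07625)² + (−0.53375)² + (+0.07625)² = 0.32559
Variance = 0.32559 / 7 = 0.04651
SE* = √0.04651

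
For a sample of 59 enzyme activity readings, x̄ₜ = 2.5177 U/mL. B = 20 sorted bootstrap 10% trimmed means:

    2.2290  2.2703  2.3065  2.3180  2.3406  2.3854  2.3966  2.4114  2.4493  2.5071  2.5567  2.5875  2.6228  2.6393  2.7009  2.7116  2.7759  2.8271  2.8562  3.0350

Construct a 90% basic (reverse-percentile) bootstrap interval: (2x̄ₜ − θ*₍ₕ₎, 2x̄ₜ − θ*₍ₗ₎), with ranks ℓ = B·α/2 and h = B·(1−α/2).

(2.1792, 2.8064)

Percentile endpoints at ranks 1 and 19: θ*₍1₎ = 2.2290, θ*₍19₎ = 2.8562.
Basic interval reflects these around x̄ₜ:
  lower = 2 × 2.5177 − 2.8562 = 2.1792
  upper = 2 × 2.5177 − 2.2290 = 2.8064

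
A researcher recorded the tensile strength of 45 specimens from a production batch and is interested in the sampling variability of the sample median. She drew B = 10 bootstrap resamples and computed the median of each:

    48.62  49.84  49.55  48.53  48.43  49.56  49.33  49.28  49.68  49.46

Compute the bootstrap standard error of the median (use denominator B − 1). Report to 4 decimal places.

Bootstrap SE is the standard deviation of the 10 replicate medians.
Mean of replicates: (48.62 + 49.84 + 49.55 + 48.53 + 48.43 + 49.56 + 49.33 + 49.28 + 49.68 + 49.46) / 10 = 492.28000 / 10 = 49.22800
Sum of squared deviations: (−0.60800)² + (+0.61200)² + (+0.32200)² + (−0.69800)² + (−0.79800)² + (+0.33200)² + (+0.10200)² + (+0.05200)² + (+0.45200)² + (+0.23200)² = 2.35336
Variance = 2.35336 / 9 = 0.26148
SE* = √0.26148

SE* = 0.5114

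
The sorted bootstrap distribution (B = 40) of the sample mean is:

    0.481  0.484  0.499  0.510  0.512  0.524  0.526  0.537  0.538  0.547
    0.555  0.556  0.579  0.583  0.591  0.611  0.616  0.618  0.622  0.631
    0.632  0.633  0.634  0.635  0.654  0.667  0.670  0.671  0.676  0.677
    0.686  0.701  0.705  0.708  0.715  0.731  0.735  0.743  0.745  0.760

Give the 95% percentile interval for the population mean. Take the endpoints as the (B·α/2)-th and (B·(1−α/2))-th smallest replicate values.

(0.481, 0.745)

α = 0.05; lower rank = 40 × 0.025 = 1; upper rank = 40 × 0.975 = 39.
The 1st smallest replicate is 0.481; the 39th is 0.745.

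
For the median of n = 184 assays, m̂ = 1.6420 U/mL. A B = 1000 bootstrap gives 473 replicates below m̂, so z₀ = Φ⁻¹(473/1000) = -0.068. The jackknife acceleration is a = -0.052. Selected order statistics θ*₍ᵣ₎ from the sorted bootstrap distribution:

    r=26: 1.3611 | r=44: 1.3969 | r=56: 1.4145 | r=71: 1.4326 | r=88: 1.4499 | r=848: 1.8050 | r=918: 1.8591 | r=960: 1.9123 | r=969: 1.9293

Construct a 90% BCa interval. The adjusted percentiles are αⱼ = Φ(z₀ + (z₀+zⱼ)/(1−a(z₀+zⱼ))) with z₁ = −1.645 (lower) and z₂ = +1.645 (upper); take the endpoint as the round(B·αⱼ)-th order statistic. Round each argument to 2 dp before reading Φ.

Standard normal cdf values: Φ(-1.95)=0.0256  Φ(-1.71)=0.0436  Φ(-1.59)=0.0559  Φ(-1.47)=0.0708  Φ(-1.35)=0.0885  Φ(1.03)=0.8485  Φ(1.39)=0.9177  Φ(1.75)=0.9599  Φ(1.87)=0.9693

Lower: z₀ + z₁ = -0.068 + (-1.645) = -1.713; 1 − a(z₀+z₁) = 1 − (-0.052)(-1.713) = 0.9109; argument = -0.068 + (-1.713)/0.9109 = -1.9485 → -1.95.
α₁ = Φ(-1.95) = 0.0256; rank = round(1000 × 0.0256) = 26; θ*₍26₎ = 1.3611.
Upper: z₀ + z₂ = 1.577; 1 − a(z₀+z₂) = 1.0820; argument = 1.3895 → 1.39; α₂ = 0.9177; rank = 918; θ*₍918₎ = 1.8591.

(1.3611, 1.8591)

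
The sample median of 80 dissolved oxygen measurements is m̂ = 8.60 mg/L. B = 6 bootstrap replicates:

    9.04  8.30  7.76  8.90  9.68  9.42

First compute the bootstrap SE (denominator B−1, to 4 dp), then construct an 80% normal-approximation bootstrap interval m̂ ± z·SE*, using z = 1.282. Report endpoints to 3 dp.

(7.686, 9.514)

Mean of replicates = 8.8500; sum of squared deviations = 2.5430; SE* = √(2.5430/5) = 0.7132
Margin = 1.282 × 0.7132 = 0.9143
Interval: 8.60 ± 0.9143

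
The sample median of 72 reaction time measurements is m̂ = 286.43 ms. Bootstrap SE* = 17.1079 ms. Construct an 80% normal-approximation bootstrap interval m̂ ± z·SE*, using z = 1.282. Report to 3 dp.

Margin = 1.282 × 17.1079 = 21.9323
Interval: 286.43 ± 21.9323

(264.498, 308.362)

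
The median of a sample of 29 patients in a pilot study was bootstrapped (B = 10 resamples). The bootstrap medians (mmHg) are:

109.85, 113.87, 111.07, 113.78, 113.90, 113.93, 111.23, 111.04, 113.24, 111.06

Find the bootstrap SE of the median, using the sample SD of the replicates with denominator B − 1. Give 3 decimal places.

Bootstrap SE is the standard deviation of the 10 replicate medians.
Mean of replicates: (109.85 + 113.87 + 111.07 + 113.78 + 113.90 + 113.93 + 111.23 + 111.04 + 113.24 + 111.06) / 10 = 1122.9700 / 10 = 112.2970
Sum of squared deviations: (−2.4470)² + (+1.5730)² + (−1.2270)² + (+1.4830)² + (+1.6030)² + (+1.6330)² + (−1.0670)² + (−1.2570)² + (+0.9430)² + (−1.2370)² = 22.5412
Variance = 22.5412 / 9 = 2.5046
SE* = √2.5046

SE* = 1.583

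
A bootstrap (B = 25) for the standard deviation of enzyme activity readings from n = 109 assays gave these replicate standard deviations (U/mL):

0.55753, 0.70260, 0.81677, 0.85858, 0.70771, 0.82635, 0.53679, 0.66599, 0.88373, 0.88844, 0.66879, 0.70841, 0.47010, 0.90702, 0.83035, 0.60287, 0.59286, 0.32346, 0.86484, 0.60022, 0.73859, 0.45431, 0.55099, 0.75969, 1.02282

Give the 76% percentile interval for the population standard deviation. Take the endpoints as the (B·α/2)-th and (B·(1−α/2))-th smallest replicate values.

(0.47010, 0.88373)

Sorted replicates: 0.32346, 0.45431, 0.47010, 0.53679, 0.55099, 0.55753, 0.59286, 0.60022, 0.60287, 0.66599, 0.66879, 0.70260, 0.70771, 0.70841, 0.73859, 0.75969, 0.81677, 0.82635, 0.83035, 0.85858, 0.86484, 0.88373, 0.88844, 0.90702, 1.02282
α = 0.24; lower rank = 25 × 0.120 = 3; upper rank = 25 × 0.880 = 22.
The 3rd smallest replicate is 0.47010; the 22nd is 0.88373.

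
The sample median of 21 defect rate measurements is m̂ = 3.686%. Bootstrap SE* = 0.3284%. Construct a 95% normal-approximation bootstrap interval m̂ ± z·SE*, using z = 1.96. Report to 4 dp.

(3.0423, 4.3297)

Margin = 1.96 × 0.3284 = 0.64366
Interval: 3.686 ± 0.64366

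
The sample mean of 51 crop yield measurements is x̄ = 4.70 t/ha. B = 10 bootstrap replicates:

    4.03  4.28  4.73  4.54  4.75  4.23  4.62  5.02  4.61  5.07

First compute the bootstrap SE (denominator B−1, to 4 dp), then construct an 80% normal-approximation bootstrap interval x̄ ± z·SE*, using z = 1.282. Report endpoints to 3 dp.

Mean of replicates = 4.5880; sum of squared deviations = 1.0036; SE* = √(1.0036/9) = 0.3339
Margin = 1.282 × 0.3339 = 0.4281
Interval: 4.70 ± 0.4281

(4.272, 5.128)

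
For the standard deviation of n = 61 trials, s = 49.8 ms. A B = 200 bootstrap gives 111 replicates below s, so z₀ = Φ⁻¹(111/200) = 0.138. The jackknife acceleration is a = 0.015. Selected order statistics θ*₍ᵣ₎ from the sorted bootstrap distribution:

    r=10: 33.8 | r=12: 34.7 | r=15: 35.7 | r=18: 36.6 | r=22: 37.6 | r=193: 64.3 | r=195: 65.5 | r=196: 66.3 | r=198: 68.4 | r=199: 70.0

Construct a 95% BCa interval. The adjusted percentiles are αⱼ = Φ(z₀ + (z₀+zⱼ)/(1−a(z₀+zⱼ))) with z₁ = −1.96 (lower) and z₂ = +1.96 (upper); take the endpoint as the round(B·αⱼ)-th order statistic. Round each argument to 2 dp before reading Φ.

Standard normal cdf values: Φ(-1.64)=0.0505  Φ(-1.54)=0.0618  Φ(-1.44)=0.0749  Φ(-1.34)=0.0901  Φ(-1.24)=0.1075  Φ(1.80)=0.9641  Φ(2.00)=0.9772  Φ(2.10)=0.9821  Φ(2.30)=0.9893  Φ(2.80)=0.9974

Lower: z₀ + z₁ = 0.138 + (-1.960) = -1.822; 1 − a(z₀+z₁) = 1 − (0.015)(-1.822) = 1.0273; argument = 0.138 + (-1.822)/1.0273 = -1.6355 → -1.64.
α₁ = Φ(-1.64) = 0.0505; rank = round(200 × 0.0505) = 10; θ*₍10₎ = 33.8.
Upper: z₀ + z₂ = 2.098; 1 − a(z₀+z₂) = 0.9685; argument = 2.3042 → 2.30; α₂ = 0.9893; rank = 198; θ*₍198₎ = 68.4.

(33.8, 68.4)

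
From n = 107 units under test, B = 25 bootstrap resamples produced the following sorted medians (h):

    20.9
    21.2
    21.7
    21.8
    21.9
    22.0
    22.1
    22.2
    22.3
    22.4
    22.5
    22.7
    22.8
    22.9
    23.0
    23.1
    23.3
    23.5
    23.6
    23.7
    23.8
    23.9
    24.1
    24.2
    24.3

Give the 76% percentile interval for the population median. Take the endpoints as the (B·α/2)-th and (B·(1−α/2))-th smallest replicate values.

α = 0.24; lower rank = 25 × 0.120 = 3; upper rank = 25 × 0.880 = 22.
The 3rd smallest replicate is 21.7; the 22nd is 23.9.

(21.7, 23.9)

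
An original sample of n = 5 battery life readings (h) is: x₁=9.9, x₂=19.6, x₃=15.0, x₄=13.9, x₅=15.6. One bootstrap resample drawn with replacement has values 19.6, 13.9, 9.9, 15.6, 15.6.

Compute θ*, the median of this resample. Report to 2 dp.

θ* = 15.60

Sorted: 9.9, 13.9, 15.6, 15.6, 19.6
Median = middle value = 15.60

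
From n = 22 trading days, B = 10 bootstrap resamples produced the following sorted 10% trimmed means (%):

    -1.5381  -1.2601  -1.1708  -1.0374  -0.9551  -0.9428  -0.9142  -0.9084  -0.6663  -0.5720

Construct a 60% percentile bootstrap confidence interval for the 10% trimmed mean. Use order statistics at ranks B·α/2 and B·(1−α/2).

(-1.2601, -0.9084)

α = 0.40; lower rank = 10 × 0.200 = 2; upper rank = 10 × 0.800 = 8.
The 2nd smallest replicate is -1.2601; the 8th is -0.9084.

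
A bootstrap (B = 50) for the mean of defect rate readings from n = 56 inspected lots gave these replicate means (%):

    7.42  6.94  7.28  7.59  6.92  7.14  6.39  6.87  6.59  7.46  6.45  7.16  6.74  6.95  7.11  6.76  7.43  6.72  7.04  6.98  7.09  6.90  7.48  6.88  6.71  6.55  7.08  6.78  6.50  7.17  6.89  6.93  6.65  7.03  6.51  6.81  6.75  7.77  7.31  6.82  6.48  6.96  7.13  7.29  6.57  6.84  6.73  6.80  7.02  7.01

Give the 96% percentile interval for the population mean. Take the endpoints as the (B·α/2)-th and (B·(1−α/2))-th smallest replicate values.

Sorted replicates: 6.39, 6.45, 6.48, 6.50, 6.51, 6.55, 6.57, 6.59, 6.65, 6.71, 6.72, 6.73, 6.74, 6.75, 6.76, 6.78, 6.80, 6.81, 6.82, 6.84, 6.87, 6.88, 6.89, 6.90, 6.92, 6.93, 6.94, 6.95, 6.96, 6.98, 7.01, 7.02, 7.03, 7.04, 7.08, 7.09, 7.11, 7.13, 7.14, 7.16, 7.17, 7.28, 7.29, 7.31, 7.42, 7.43, 7.46, 7.48, 7.59, 7.77
α = 0.04; lower rank = 50 × 0.020 = 1; upper rank = 50 × 0.980 = 49.
The 1st smallest replicate is 6.39; the 49th is 7.59.

(6.39, 7.59)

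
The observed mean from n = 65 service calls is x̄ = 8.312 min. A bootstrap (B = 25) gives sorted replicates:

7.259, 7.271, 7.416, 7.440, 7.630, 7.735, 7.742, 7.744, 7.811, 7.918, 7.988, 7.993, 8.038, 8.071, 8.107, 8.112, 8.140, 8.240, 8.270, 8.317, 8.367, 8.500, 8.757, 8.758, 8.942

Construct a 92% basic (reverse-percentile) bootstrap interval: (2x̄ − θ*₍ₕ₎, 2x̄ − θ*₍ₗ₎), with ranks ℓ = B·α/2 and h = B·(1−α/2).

(7.866, 9.365)

Percentile endpoints at ranks 1 and 24: θ*₍1₎ = 7.259, θ*₍24₎ = 8.758.
Basic interval reflects these around x̄:
  lower = 2 × 8.312 − 8.758 = 7.866
  upper = 2 × 8.312 − 7.259 = 9.365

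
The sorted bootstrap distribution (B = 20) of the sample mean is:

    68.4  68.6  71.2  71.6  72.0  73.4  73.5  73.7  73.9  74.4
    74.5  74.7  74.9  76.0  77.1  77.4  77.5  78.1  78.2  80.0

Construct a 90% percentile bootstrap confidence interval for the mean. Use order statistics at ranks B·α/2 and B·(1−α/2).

(68.4, 78.2)

α = 0.10; lower rank = 20 × 0.050 = 1; upper rank = 20 × 0.950 = 19.
The 1st smallest replicate is 68.4; the 19th is 78.2.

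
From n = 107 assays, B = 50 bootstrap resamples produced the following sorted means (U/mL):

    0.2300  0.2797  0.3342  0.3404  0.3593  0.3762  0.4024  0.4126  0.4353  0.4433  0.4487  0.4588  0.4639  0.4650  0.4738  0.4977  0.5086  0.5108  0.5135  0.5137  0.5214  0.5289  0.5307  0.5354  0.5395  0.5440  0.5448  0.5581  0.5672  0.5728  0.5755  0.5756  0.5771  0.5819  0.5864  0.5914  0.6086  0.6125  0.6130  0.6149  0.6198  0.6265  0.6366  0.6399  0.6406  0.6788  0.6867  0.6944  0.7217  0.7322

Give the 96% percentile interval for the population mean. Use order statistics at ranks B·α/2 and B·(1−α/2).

(0.2300, 0.7217)

α = 0.04; lower rank = 50 × 0.020 = 1; upper rank = 50 × 0.980 = 49.
The 1st smallest replicate is 0.2300; the 49th is 0.7217.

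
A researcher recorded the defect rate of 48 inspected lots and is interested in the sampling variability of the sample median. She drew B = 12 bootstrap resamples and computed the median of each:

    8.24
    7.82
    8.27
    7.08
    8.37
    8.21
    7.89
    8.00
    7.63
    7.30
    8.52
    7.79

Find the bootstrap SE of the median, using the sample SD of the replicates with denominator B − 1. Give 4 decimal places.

Bootstrap SE is the standard deviation of the 12 replicate medians.
Mean of replicates: (8.24 + 7.82 + 8.27 + 7.08 + 8.37 + 8.21 + 7.89 + 8.00 + 7.63 + 7.30 + 8.52 + 7.79) / 12 = 95.12000 / 12 = 7.92667
Sum of squared deviations: (+0.31333)² + (−0.10667)² + (+0.34333)² + (−0.84667)² + (+0.44333)² + (+0.28333)² + (−0.03667)² + (+0.07333)² + (−0.29667)² + (−0.62667)² + (+0.59333)² + (−0.13667)² = 2.07927
Variance = 2.07927 / 11 = 0.18902
SE* = √0.18902

SE* = 0.4348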